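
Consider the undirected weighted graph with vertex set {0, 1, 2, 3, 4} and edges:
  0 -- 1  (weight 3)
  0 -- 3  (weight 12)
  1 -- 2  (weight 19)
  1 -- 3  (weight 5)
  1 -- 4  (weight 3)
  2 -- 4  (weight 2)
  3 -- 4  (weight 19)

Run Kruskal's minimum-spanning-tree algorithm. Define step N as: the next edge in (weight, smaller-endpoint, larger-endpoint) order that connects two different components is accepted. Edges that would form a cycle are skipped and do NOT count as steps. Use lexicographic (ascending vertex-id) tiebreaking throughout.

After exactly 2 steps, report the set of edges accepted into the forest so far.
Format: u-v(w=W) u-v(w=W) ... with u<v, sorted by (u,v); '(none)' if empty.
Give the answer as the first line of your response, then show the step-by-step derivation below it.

0-1(w=3) 2-4(w=2)

step 1: add edge 2-4 (w=2); MST = {2-4(w=2)}
step 2: add edge 0-1 (w=3); MST = {0-1(w=3) 2-4(w=2)}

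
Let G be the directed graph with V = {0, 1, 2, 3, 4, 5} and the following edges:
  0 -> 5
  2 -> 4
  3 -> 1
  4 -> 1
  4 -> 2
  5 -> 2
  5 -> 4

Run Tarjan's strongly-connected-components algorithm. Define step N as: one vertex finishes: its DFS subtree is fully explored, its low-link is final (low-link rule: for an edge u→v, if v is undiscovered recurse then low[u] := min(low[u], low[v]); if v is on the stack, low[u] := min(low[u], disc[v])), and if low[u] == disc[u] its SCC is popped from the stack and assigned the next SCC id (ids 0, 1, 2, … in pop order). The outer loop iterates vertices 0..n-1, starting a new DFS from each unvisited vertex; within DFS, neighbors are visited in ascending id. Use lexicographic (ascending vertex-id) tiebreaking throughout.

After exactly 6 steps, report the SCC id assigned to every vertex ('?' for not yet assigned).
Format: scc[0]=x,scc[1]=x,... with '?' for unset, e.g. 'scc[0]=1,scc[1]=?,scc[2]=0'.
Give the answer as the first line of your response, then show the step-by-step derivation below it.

scc[0]=3,scc[1]=0,scc[2]=1,scc[3]=4,scc[4]=1,scc[5]=2

step 1: low=(low[0]=0,low[1]=4,low[2]=2,low[3]=?,low[4]=3,low[5]=1); scc=(scc[0]=?,scc[1]=0,scc[2]=?,scc[3]=?,scc[4]=?,scc[5]=?)
step 2: low=(low[0]=0,low[1]=4,low[2]=2,low[3]=?,low[4]=2,low[5]=1); scc=(scc[0]=?,scc[1]=0,scc[2]=?,scc[3]=?,scc[4]=?,scc[5]=?)
step 3: low=(low[0]=0,low[1]=4,low[2]=2,low[3]=?,low[4]=2,low[5]=1); scc=(scc[0]=?,scc[1]=0,scc[2]=1,scc[3]=?,scc[4]=1,scc[5]=?)
step 4: low=(low[0]=0,low[1]=4,low[2]=2,low[3]=?,low[4]=2,low[5]=1); scc=(scc[0]=?,scc[1]=0,scc[2]=1,scc[3]=?,scc[4]=1,scc[5]=2)
step 5: low=(low[0]=0,low[1]=4,low[2]=2,low[3]=?,low[4]=2,low[5]=1); scc=(scc[0]=3,scc[1]=0,scc[2]=1,scc[3]=?,scc[4]=1,scc[5]=2)
step 6: low=(low[0]=0,low[1]=4,low[2]=2,low[3]=5,low[4]=2,low[5]=1); scc=(scc[0]=3,scc[1]=0,scc[2]=1,scc[3]=4,scc[4]=1,scc[5]=2)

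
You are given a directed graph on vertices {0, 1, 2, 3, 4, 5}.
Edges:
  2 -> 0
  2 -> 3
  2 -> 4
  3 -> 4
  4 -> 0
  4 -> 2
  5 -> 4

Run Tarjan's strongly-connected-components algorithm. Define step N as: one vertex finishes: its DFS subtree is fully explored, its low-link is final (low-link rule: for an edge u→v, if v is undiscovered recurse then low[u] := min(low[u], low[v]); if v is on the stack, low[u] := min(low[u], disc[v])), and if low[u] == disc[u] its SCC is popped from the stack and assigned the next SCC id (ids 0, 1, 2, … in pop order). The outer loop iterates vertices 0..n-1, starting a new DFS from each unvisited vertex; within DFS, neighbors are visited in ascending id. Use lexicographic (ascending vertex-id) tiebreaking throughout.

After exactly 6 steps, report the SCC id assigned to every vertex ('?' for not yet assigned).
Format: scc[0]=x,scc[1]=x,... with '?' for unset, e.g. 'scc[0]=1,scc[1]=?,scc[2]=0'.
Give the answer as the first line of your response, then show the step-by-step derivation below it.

scc[0]=0,scc[1]=1,scc[2]=2,scc[3]=2,scc[4]=2,scc[5]=3

step 1: low=(low[0]=0,low[1]=?,low[2]=?,low[3]=?,low[4]=?,low[5]=?); scc=(scc[0]=0,scc[1]=?,scc[2]=?,scc[3]=?,scc[4]=?,scc[5]=?)
step 2: low=(low[0]=0,low[1]=1,low[2]=?,low[3]=?,low[4]=?,low[5]=?); scc=(scc[0]=0,scc[1]=1,scc[2]=?,scc[3]=?,scc[4]=?,scc[5]=?)
step 3: low=(low[0]=0,low[1]=1,low[2]=2,low[3]=3,low[4]=2,low[5]=?); scc=(scc[0]=0,scc[1]=1,scc[2]=?,scc[3]=?,scc[4]=?,scc[5]=?)
step 4: low=(low[0]=0,low[1]=1,low[2]=2,low[3]=2,low[4]=2,low[5]=?); scc=(scc[0]=0,scc[1]=1,scc[2]=?,scc[3]=?,scc[4]=?,scc[5]=?)
step 5: low=(low[0]=0,low[1]=1,low[2]=2,low[3]=2,low[4]=2,low[5]=?); scc=(scc[0]=0,scc[1]=1,scc[2]=2,scc[3]=2,scc[4]=2,scc[5]=?)
step 6: low=(low[0]=0,low[1]=1,low[2]=2,low[3]=2,low[4]=2,low[5]=5); scc=(scc[0]=0,scc[1]=1,scc[2]=2,scc[3]=2,scc[4]=2,scc[5]=3)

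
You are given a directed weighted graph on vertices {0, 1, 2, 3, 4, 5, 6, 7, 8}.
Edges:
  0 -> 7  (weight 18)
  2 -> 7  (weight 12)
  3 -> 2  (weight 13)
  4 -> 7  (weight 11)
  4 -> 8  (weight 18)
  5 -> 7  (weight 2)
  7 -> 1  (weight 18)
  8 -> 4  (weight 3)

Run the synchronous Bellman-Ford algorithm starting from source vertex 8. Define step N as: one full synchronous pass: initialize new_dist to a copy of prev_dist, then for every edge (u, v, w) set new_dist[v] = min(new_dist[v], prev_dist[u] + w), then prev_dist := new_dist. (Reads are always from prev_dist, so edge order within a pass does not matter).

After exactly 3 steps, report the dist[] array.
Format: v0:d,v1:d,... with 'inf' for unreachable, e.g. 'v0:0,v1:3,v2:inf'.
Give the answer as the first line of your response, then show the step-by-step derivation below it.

v0:inf,v1:32,v2:inf,v3:inf,v4:3,v5:inf,v6:inf,v7:14,v8:0

step 1: dist = v0:inf,v1:inf,v2:inf,v3:inf,v4:3,v5:inf,v6:inf,v7:inf,v8:0
step 2: dist = v0:inf,v1:inf,v2:inf,v3:inf,v4:3,v5:inf,v6:inf,v7:14,v8:0
step 3: dist = v0:inf,v1:32,v2:inf,v3:inf,v4:3,v5:inf,v6:inf,v7:14,v8:0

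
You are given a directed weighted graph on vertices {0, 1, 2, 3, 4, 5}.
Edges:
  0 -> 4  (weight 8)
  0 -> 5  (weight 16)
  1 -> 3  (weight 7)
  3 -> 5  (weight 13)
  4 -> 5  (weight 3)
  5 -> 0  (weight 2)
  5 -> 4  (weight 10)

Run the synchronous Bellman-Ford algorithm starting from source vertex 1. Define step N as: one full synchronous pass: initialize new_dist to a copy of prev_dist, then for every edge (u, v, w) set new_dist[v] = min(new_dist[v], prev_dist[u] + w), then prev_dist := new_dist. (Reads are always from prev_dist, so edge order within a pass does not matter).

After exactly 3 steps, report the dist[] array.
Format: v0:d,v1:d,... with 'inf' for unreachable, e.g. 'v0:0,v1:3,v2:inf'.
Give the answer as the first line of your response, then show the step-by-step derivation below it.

v0:22,v1:0,v2:inf,v3:7,v4:30,v5:20

step 1: dist = v0:inf,v1:0,v2:inf,v3:7,v4:inf,v5:inf
step 2: dist = v0:inf,v1:0,v2:inf,v3:7,v4:inf,v5:20
step 3: dist = v0:22,v1:0,v2:inf,v3:7,v4:30,v5:20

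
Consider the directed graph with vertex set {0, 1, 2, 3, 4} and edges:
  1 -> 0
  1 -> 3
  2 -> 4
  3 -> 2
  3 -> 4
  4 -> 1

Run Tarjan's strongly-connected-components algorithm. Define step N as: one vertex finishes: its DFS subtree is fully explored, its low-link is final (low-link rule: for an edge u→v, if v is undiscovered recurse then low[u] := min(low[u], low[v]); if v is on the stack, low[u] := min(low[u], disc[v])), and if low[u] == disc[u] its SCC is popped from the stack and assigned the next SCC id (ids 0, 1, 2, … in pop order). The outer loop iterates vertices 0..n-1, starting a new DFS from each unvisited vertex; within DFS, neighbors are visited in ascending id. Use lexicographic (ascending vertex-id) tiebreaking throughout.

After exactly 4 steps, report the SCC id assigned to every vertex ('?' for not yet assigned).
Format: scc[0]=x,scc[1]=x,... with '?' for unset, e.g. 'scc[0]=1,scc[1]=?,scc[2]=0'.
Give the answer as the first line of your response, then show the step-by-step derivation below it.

scc[0]=0,scc[1]=?,scc[2]=?,scc[3]=?,scc[4]=?

step 1: low=(low[0]=0,low[1]=?,low[2]=?,low[3]=?,low[4]=?); scc=(scc[0]=0,scc[1]=?,scc[2]=?,scc[3]=?,scc[4]=?)
step 2: low=(low[0]=0,low[1]=1,low[2]=3,low[3]=2,low[4]=1); scc=(scc[0]=0,scc[1]=?,scc[2]=?,scc[3]=?,scc[4]=?)
step 3: low=(low[0]=0,low[1]=1,low[2]=1,low[3]=2,low[4]=1); scc=(scc[0]=0,scc[1]=?,scc[2]=?,scc[3]=?,scc[4]=?)
step 4: low=(low[0]=0,low[1]=1,low[2]=1,low[3]=1,low[4]=1); scc=(scc[0]=0,scc[1]=?,scc[2]=?,scc[3]=?,scc[4]=?)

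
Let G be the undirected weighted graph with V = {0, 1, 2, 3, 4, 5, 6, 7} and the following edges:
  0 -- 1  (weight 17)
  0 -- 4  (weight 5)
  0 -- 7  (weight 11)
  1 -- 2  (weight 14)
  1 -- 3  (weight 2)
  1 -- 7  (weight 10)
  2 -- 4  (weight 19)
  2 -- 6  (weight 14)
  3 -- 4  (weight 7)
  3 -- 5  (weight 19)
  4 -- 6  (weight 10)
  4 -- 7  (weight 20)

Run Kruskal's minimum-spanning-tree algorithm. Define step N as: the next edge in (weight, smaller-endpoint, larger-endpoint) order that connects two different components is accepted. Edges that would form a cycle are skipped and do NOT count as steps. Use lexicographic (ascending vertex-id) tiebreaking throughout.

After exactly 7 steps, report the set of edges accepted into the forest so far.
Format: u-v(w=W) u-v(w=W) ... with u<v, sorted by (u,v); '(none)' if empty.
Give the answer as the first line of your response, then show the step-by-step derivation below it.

0-4(w=5) 1-2(w=14) 1-3(w=2) 1-7(w=10) 3-4(w=7) 3-5(w=19) 4-6(w=10)

step 1: add edge 1-3 (w=2); MST = {1-3(w=2)}
step 2: add edge 0-4 (w=5); MST = {0-4(w=5) 1-3(w=2)}
step 3: add edge 3-4 (w=7); MST = {0-4(w=5) 1-3(w=2) 3-4(w=7)}
step 4: add edge 1-7 (w=10); MST = {0-4(w=5) 1-3(w=2) 1-7(w=10) 3-4(w=7)}
step 5: add edge 4-6 (w=10); MST = {0-4(w=5) 1-3(w=2) 1-7(w=10) 3-4(w=7) 4-6(w=10)}
step 6: add edge 1-2 (w=14); MST = {0-4(w=5) 1-2(w=14) 1-3(w=2) 1-7(w=10) 3-4(w=7) 4-6(w=10)}
step 7: add edge 3-5 (w=19); MST = {0-4(w=5) 1-2(w=14) 1-3(w=2) 1-7(w=10) 3-4(w=7) 3-5(w=19) 4-6(w=10)}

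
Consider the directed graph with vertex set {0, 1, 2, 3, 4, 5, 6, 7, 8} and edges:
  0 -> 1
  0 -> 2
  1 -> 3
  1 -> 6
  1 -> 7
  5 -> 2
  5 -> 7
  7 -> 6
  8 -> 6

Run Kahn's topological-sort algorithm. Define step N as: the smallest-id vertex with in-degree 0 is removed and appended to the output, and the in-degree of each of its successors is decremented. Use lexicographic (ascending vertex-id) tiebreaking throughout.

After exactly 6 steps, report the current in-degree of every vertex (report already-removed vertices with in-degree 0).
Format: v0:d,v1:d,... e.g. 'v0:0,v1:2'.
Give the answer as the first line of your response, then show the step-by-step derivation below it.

v0:0,v1:0,v2:0,v3:0,v4:0,v5:0,v6:2,v7:0,v8:0

step 1: output 0; order=[0]; indeg=(0,0,1,1,0,0,3,2,0)
step 2: output 1; order=[0,1]; indeg=(0,0,1,0,0,0,2,1,0)
step 3: output 3; order=[0,1,3]; indeg=(0,0,1,0,0,0,2,1,0)
step 4: output 4; order=[0,1,3,4]; indeg=(0,0,1,0,0,0,2,1,0)
step 5: output 5; order=[0,1,3,4,5]; indeg=(0,0,0,0,0,0,2,0,0)
step 6: output 2; order=[0,1,3,4,5,2]; indeg=(0,0,0,0,0,0,2,0,0)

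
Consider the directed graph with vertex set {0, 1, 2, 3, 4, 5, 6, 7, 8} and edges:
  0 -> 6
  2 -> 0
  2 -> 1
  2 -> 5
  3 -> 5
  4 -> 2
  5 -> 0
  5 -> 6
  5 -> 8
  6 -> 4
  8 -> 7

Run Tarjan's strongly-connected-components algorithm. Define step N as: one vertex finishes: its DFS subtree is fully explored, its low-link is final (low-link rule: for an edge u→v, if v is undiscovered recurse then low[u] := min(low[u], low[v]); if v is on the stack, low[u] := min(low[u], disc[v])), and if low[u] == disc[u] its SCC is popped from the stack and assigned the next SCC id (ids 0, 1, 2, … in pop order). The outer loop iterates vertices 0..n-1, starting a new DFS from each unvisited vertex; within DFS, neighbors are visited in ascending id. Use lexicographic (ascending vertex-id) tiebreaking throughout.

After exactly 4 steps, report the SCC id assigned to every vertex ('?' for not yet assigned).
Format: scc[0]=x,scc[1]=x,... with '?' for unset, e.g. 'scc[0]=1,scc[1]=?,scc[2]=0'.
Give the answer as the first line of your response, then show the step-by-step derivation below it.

scc[0]=?,scc[1]=0,scc[2]=?,scc[3]=?,scc[4]=?,scc[5]=?,scc[6]=?,scc[7]=1,scc[8]=2

step 1: low=(low[0]=0,low[1]=4,low[2]=0,low[3]=?,low[4]=2,low[5]=?,low[6]=1,low[7]=?,low[8]=?); scc=(scc[0]=?,scc[1]=0,scc[2]=?,scc[3]=?,scc[4]=?,scc[5]=?,scc[6]=?,scc[7]=?,scc[8]=?)
step 2: low=(low[0]=0,low[1]=4,low[2]=0,low[3]=?,low[4]=2,low[5]=0,low[6]=1,low[7]=7,low[8]=6); scc=(scc[0]=?,scc[1]=0,scc[2]=?,scc[3]=?,scc[4]=?,scc[5]=?,scc[6]=?,scc[7]=1,scc[8]=?)
step 3: low=(low[0]=0,low[1]=4,low[2]=0,low[3]=?,low[4]=2,low[5]=0,low[6]=1,low[7]=7,low[8]=6); scc=(scc[0]=?,scc[1]=0,scc[2]=?,scc[3]=?,scc[4]=?,scc[5]=?,scc[6]=?,scc[7]=1,scc[8]=2)
step 4: low=(low[0]=0,low[1]=4,low[2]=0,low[3]=?,low[4]=2,low[5]=0,low[6]=1,low[7]=7,low[8]=6); scc=(scc[0]=?,scc[1]=0,scc[2]=?,scc[3]=?,scc[4]=?,scc[5]=?,scc[6]=?,scc[7]=1,scc[8]=2)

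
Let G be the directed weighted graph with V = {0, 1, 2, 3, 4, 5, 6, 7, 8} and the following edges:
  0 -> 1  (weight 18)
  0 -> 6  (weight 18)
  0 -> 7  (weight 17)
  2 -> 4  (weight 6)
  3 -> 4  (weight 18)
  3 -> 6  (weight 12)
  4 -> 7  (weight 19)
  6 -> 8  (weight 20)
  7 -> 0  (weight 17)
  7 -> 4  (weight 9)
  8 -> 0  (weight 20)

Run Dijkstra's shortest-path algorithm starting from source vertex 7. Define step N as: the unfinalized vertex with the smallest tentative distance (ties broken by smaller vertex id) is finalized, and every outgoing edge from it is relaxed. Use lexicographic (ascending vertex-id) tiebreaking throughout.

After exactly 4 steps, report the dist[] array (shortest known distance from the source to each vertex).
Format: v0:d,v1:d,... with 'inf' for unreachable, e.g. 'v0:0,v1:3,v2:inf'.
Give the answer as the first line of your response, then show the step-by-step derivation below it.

v0:17,v1:35,v2:inf,v3:inf,v4:9,v5:inf,v6:35,v7:0,v8:inf

step 1: dist = v0:17,v1:inf,v2:inf,v3:inf,v4:9,v5:inf,v6:inf,v7:0,v8:inf
step 2: dist = v0:17,v1:inf,v2:inf,v3:inf,v4:9,v5:inf,v6:inf,v7:0,v8:inf
step 3: dist = v0:17,v1:35,v2:inf,v3:inf,v4:9,v5:inf,v6:35,v7:0,v8:inf
step 4: dist = v0:17,v1:35,v2:inf,v3:inf,v4:9,v5:inf,v6:35,v7:0,v8:inf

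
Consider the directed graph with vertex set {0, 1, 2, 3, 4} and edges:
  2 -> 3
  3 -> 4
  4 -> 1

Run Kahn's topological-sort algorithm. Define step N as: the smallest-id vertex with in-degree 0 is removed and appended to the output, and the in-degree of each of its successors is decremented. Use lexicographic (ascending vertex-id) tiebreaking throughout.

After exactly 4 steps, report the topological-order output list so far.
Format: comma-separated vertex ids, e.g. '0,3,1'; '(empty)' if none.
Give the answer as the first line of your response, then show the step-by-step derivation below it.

0,2,3,4

step 1: output 0; order=[0]; indeg=(0,1,0,1,1)
step 2: output 2; order=[0,2]; indeg=(0,1,0,0,1)
step 3: output 3; order=[0,2,3]; indeg=(0,1,0,0,0)
step 4: output 4; order=[0,2,3,4]; indeg=(0,0,0,0,0)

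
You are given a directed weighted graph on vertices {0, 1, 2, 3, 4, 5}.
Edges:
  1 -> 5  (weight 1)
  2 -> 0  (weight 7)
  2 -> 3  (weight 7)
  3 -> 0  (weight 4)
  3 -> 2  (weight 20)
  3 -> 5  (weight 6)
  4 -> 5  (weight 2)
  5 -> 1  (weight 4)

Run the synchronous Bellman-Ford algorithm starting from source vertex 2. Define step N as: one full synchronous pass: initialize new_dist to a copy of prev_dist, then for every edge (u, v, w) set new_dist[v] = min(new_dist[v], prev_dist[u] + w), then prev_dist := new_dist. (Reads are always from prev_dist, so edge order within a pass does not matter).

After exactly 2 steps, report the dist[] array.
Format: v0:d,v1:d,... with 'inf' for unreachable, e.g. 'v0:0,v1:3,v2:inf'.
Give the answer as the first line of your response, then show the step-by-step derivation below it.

v0:7,v1:inf,v2:0,v3:7,v4:inf,v5:13

step 1: dist = v0:7,v1:inf,v2:0,v3:7,v4:inf,v5:inf
step 2: dist = v0:7,v1:inf,v2:0,v3:7,v4:inf,v5:13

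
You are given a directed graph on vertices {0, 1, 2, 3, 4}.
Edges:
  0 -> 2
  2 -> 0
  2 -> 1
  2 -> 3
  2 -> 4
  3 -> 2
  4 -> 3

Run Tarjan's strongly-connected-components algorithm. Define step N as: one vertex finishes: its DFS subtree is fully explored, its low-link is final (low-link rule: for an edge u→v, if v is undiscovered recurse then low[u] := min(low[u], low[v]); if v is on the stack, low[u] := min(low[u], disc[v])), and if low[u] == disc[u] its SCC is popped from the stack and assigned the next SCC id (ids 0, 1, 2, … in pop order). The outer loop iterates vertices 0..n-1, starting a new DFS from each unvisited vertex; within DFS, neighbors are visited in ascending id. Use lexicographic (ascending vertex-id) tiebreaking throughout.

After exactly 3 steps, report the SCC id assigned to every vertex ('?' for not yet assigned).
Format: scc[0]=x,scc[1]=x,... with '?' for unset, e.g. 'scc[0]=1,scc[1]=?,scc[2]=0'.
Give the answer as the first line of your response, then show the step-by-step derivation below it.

scc[0]=?,scc[1]=0,scc[2]=?,scc[3]=?,scc[4]=?

step 1: low=(low[0]=0,low[1]=2,low[2]=0,low[3]=?,low[4]=?); scc=(scc[0]=?,scc[1]=0,scc[2]=?,scc[3]=?,scc[4]=?)
step 2: low=(low[0]=0,low[1]=2,low[2]=0,low[3]=1,low[4]=?); scc=(scc[0]=?,scc[1]=0,scc[2]=?,scc[3]=?,scc[4]=?)
step 3: low=(low[0]=0,low[1]=2,low[2]=0,low[3]=1,low[4]=3); scc=(scc[0]=?,scc[1]=0,scc[2]=?,scc[3]=?,scc[4]=?)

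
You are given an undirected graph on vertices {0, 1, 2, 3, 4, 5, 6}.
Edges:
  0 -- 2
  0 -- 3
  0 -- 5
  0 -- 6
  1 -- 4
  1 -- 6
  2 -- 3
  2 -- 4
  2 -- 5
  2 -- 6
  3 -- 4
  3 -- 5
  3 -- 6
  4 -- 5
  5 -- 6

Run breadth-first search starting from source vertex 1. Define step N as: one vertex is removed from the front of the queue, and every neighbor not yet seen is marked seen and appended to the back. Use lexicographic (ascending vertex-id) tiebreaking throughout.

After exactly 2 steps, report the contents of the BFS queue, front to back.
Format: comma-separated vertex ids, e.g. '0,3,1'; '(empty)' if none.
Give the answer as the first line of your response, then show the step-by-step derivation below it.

6,2,3,5

step 1: dequeue 1; queue=[4,6]; order=1
step 2: dequeue 4; queue=[6,2,3,5]; order=1,4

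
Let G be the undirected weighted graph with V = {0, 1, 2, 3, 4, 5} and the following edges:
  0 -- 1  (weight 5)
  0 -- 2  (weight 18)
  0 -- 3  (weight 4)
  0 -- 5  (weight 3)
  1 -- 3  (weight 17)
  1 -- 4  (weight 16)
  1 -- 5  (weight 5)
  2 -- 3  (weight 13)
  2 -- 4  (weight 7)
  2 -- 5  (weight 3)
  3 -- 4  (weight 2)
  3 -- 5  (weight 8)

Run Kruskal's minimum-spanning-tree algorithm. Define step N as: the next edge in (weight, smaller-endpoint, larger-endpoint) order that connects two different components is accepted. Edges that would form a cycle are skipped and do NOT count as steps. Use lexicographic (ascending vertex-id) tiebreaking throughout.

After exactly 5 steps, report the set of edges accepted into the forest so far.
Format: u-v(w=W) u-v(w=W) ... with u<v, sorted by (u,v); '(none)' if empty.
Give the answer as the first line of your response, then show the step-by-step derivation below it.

0-1(w=5) 0-3(w=4) 0-5(w=3) 2-5(w=3) 3-4(w=2)

step 1: add edge 3-4 (w=2); MST = {3-4(w=2)}
step 2: add edge 0-5 (w=3); MST = {0-5(w=3) 3-4(w=2)}
step 3: add edge 2-5 (w=3); MST = {0-5(w=3) 2-5(w=3) 3-4(w=2)}
step 4: add edge 0-3 (w=4); MST = {0-3(w=4) 0-5(w=3) 2-5(w=3) 3-4(w=2)}
step 5: add edge 0-1 (w=5); MST = {0-1(w=5) 0-3(w=4) 0-5(w=3) 2-5(w=3) 3-4(w=2)}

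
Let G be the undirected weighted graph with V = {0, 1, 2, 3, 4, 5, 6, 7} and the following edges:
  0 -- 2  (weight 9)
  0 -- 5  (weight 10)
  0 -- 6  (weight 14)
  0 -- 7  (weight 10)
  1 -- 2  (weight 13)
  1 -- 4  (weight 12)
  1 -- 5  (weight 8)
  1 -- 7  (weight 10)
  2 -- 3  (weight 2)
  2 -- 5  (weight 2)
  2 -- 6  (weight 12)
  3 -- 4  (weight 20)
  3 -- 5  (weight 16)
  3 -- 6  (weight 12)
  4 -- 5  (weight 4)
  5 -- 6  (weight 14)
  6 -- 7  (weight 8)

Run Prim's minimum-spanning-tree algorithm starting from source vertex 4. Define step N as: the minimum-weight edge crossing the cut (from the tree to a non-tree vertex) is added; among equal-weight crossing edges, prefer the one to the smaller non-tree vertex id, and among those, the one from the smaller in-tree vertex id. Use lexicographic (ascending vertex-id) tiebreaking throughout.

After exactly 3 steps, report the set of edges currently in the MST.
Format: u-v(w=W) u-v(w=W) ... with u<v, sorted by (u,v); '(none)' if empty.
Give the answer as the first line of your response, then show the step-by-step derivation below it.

2-3(w=2) 2-5(w=2) 4-5(w=4)

step 1: add edge 4-5 (w=4); MST = {4-5(w=4)}
step 2: add edge 2-5 (w=2); MST = {2-5(w=2) 4-5(w=4)}
step 3: add edge 2-3 (w=2); MST = {2-3(w=2) 2-5(w=2) 4-5(w=4)}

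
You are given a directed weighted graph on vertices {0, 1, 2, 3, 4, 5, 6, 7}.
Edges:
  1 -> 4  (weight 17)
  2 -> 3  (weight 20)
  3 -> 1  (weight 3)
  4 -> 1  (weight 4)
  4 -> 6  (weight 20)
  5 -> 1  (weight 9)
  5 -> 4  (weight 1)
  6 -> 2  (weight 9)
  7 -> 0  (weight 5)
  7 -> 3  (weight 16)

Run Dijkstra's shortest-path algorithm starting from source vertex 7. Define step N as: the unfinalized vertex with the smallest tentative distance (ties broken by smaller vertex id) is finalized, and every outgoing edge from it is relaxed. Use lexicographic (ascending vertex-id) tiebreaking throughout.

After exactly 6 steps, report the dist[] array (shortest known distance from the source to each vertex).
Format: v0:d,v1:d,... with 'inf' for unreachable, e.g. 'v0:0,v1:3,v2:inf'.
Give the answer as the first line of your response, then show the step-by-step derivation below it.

v0:5,v1:19,v2:65,v3:16,v4:36,v5:inf,v6:56,v7:0

step 1: dist = v0:5,v1:inf,v2:inf,v3:16,v4:inf,v5:inf,v6:inf,v7:0
step 2: dist = v0:5,v1:inf,v2:inf,v3:16,v4:inf,v5:inf,v6:inf,v7:0
step 3: dist = v0:5,v1:19,v2:inf,v3:16,v4:inf,v5:inf,v6:inf,v7:0
step 4: dist = v0:5,v1:19,v2:inf,v3:16,v4:36,v5:inf,v6:inf,v7:0
step 5: dist = v0:5,v1:19,v2:inf,v3:16,v4:36,v5:inf,v6:56,v7:0
step 6: dist = v0:5,v1:19,v2:65,v3:16,v4:36,v5:inf,v6:56,v7:0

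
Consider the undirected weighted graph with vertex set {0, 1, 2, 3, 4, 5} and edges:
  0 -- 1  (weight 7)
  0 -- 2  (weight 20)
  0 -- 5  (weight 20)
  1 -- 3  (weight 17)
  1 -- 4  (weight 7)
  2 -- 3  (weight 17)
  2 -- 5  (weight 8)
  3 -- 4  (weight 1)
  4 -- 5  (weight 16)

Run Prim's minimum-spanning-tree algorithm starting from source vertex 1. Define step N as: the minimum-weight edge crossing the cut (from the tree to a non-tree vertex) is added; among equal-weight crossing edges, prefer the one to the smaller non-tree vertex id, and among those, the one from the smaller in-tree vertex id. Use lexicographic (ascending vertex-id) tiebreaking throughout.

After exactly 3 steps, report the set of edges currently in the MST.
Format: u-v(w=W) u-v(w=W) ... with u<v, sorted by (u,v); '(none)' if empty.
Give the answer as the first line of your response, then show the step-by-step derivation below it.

0-1(w=7) 1-4(w=7) 3-4(w=1)

step 1: add edge 0-1 (w=7); MST = {0-1(w=7)}
step 2: add edge 1-4 (w=7); MST = {0-1(w=7) 1-4(w=7)}
step 3: add edge 3-4 (w=1); MST = {0-1(w=7) 1-4(w=7) 3-4(w=1)}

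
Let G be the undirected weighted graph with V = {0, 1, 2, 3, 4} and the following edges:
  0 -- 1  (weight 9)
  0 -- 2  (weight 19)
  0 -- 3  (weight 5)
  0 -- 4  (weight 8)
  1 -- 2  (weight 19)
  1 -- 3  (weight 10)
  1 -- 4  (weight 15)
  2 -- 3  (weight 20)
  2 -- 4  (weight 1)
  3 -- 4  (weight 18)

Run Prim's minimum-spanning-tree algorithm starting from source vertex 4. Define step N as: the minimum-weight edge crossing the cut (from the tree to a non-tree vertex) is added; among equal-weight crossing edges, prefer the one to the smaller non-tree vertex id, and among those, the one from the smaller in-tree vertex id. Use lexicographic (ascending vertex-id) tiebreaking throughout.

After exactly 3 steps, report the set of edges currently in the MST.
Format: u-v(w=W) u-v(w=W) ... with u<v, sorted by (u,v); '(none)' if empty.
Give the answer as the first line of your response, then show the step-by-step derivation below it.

0-3(w=5) 0-4(w=8) 2-4(w=1)

step 1: add edge 2-4 (w=1); MST = {2-4(w=1)}
step 2: add edge 0-4 (w=8); MST = {0-4(w=8) 2-4(w=1)}
step 3: add edge 0-3 (w=5); MST = {0-3(w=5) 0-4(w=8) 2-4(w=1)}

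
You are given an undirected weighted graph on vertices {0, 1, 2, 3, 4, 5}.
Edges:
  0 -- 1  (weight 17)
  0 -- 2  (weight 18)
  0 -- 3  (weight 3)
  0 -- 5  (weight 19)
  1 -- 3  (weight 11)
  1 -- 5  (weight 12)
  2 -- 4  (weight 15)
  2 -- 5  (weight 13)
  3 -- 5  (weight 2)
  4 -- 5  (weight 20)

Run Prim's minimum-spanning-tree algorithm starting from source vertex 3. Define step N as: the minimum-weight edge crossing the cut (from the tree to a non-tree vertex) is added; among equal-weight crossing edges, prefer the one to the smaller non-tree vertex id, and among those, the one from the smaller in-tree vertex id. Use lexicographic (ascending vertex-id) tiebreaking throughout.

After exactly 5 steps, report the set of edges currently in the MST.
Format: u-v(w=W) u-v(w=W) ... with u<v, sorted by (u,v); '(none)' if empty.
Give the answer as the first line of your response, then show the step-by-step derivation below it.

0-3(w=3) 1-3(w=11) 2-4(w=15) 2-5(w=13) 3-5(w=2)

step 1: add edge 3-5 (w=2); MST = {3-5(w=2)}
step 2: add edge 0-3 (w=3); MST = {0-3(w=3) 3-5(w=2)}
step 3: add edge 1-3 (w=11); MST = {0-3(w=3) 1-3(w=11) 3-5(w=2)}
step 4: add edge 2-5 (w=13); MST = {0-3(w=3) 1-3(w=11) 2-5(w=13) 3-5(w=2)}
step 5: add edge 2-4 (w=15); MST = {0-3(w=3) 1-3(w=11) 2-4(w=15) 2-5(w=13) 3-5(w=2)}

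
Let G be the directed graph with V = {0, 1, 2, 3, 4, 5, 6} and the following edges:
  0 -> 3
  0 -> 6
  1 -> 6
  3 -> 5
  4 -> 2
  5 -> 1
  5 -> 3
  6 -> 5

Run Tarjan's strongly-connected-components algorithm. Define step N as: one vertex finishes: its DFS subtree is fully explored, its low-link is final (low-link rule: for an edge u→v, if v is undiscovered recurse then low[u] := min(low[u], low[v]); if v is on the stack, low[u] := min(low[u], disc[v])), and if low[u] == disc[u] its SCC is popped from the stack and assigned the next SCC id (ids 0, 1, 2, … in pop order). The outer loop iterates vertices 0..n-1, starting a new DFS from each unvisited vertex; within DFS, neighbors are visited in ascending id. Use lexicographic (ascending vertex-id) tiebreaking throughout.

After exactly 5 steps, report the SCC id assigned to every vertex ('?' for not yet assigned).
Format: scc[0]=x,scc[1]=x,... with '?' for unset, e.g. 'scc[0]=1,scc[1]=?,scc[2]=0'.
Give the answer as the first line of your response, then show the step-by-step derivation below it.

scc[0]=1,scc[1]=0,scc[2]=?,scc[3]=0,scc[4]=?,scc[5]=0,scc[6]=0

step 1: low=(low[0]=0,low[1]=3,low[2]=?,low[3]=1,low[4]=?,low[5]=2,low[6]=2); scc=(scc[0]=?,scc[1]=?,scc[2]=?,scc[3]=?,scc[4]=?,scc[5]=?,scc[6]=?)
step 2: low=(low[0]=0,low[1]=2,low[2]=?,low[3]=1,low[4]=?,low[5]=2,low[6]=2); scc=(scc[0]=?,scc[1]=?,scc[2]=?,scc[3]=?,scc[4]=?,scc[5]=?,scc[6]=?)
step 3: low=(low[0]=0,low[1]=2,low[2]=?,low[3]=1,low[4]=?,low[5]=1,low[6]=2); scc=(scc[0]=?,scc[1]=?,scc[2]=?,scc[3]=?,scc[4]=?,scc[5]=?,scc[6]=?)
step 4: low=(low[0]=0,low[1]=2,low[2]=?,low[3]=1,low[4]=?,low[5]=1,low[6]=2); scc=(scc[0]=?,scc[1]=0,scc[2]=?,scc[3]=0,scc[4]=?,scc[5]=0,scc[6]=0)
step 5: low=(low[0]=0,low[1]=2,low[2]=?,low[3]=1,low[4]=?,low[5]=1,low[6]=2); scc=(scc[0]=1,scc[1]=0,scc[2]=?,scc[3]=0,scc[4]=?,scc[5]=0,scc[6]=0)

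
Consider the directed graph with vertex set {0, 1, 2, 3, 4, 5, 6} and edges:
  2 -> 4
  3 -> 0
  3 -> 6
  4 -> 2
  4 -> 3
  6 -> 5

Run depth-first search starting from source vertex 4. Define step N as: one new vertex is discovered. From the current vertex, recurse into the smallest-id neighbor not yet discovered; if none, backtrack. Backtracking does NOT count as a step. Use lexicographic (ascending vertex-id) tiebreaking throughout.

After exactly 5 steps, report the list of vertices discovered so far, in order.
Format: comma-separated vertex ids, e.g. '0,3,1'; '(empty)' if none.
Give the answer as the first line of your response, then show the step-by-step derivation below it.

4,2,3,0,6

step 1: discover 4; path=4; order=4
step 2: discover 2; path=4>2; order=4,2
step 3: discover 3; path=4>3; order=4,2,3
step 4: discover 0; path=4>3>0; order=4,2,3,0
step 5: discover 6; path=4>3>6; order=4,2,3,0,6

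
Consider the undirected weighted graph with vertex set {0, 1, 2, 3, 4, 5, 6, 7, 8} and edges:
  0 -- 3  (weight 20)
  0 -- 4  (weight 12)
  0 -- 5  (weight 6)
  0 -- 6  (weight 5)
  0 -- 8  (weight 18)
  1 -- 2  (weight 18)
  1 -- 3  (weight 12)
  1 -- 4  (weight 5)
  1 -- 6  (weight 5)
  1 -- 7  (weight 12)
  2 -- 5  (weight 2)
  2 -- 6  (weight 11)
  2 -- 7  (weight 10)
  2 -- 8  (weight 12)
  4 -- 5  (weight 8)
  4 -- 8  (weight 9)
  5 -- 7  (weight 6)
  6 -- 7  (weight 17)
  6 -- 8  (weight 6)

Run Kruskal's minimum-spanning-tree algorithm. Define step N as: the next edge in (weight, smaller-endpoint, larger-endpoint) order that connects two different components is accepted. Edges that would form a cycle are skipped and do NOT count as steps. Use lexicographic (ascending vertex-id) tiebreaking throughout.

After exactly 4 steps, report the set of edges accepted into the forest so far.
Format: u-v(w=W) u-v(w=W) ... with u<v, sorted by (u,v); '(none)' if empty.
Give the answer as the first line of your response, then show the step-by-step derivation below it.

0-6(w=5) 1-4(w=5) 1-6(w=5) 2-5(w=2)

step 1: add edge 2-5 (w=2); MST = {2-5(w=2)}
step 2: add edge 0-6 (w=5); MST = {0-6(w=5) 2-5(w=2)}
step 3: add edge 1-4 (w=5); MST = {0-6(w=5) 1-4(w=5) 2-5(w=2)}
step 4: add edge 1-6 (w=5); MST = {0-6(w=5) 1-4(w=5) 1-6(w=5) 2-5(w=2)}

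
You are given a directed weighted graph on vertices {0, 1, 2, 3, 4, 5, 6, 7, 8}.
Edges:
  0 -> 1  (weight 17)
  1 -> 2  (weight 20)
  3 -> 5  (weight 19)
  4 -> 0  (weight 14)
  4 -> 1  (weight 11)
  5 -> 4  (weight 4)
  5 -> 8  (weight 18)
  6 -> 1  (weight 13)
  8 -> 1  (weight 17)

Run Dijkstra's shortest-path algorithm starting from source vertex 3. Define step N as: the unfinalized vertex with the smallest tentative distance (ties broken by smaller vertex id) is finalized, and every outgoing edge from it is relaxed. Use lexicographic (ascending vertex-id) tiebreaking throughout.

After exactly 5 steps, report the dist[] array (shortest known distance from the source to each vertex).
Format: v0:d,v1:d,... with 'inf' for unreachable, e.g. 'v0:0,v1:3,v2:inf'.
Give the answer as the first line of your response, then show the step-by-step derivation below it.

v0:37,v1:34,v2:54,v3:0,v4:23,v5:19,v6:inf,v7:inf,v8:37

step 1: dist = v0:inf,v1:inf,v2:inf,v3:0,v4:inf,v5:19,v6:inf,v7:inf,v8:inf
step 2: dist = v0:inf,v1:inf,v2:inf,v3:0,v4:23,v5:19,v6:inf,v7:inf,v8:37
step 3: dist = v0:37,v1:34,v2:inf,v3:0,v4:23,v5:19,v6:inf,v7:inf,v8:37
step 4: dist = v0:37,v1:34,v2:54,v3:0,v4:23,v5:19,v6:inf,v7:inf,v8:37
step 5: dist = v0:37,v1:34,v2:54,v3:0,v4:23,v5:19,v6:inf,v7:inf,v8:37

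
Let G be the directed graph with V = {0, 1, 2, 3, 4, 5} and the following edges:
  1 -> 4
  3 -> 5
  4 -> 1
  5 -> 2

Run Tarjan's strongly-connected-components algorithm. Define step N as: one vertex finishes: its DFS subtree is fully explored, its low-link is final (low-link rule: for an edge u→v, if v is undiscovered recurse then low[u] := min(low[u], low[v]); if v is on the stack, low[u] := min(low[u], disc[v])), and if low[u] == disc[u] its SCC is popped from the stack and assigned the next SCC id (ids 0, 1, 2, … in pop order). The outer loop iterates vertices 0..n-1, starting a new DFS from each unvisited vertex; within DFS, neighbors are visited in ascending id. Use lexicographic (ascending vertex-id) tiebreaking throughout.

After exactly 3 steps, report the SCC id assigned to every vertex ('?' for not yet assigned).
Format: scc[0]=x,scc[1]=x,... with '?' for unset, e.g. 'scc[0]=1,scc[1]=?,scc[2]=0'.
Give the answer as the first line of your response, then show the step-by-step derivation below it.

scc[0]=0,scc[1]=1,scc[2]=?,scc[3]=?,scc[4]=1,scc[5]=?

step 1: low=(low[0]=0,low[1]=?,low[2]=?,low[3]=?,low[4]=?,low[5]=?); scc=(scc[0]=0,scc[1]=?,scc[2]=?,scc[3]=?,scc[4]=?,scc[5]=?)
step 2: low=(low[0]=0,low[1]=1,low[2]=?,low[3]=?,low[4]=1,low[5]=?); scc=(scc[0]=0,scc[1]=?,scc[2]=?,scc[3]=?,scc[4]=?,scc[5]=?)
step 3: low=(low[0]=0,low[1]=1,low[2]=?,low[3]=?,low[4]=1,low[5]=?); scc=(scc[0]=0,scc[1]=1,scc[2]=?,scc[3]=?,scc[4]=1,scc[5]=?)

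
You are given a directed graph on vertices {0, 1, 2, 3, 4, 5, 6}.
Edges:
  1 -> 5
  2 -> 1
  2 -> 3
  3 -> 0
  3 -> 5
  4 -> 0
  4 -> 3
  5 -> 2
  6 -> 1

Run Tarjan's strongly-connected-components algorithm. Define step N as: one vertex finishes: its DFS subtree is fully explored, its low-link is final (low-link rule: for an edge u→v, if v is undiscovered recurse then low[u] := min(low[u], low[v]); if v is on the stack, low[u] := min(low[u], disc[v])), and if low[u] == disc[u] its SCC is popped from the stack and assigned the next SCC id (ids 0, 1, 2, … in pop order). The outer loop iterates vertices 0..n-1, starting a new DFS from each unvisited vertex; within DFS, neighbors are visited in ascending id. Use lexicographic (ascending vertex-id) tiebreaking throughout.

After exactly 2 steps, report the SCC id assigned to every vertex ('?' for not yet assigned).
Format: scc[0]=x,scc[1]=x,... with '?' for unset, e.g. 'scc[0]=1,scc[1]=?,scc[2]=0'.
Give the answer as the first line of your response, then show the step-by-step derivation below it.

scc[0]=0,scc[1]=?,scc[2]=?,scc[3]=?,scc[4]=?,scc[5]=?,scc[6]=?

step 1: low=(low[0]=0,low[1]=?,low[2]=?,low[3]=?,low[4]=?,low[5]=?,low[6]=?); scc=(scc[0]=0,scc[1]=?,scc[2]=?,scc[3]=?,scc[4]=?,scc[5]=?,scc[6]=?)
step 2: low=(low[0]=0,low[1]=1,low[2]=1,low[3]=2,low[4]=?,low[5]=2,low[6]=?); scc=(scc[0]=0,scc[1]=?,scc[2]=?,scc[3]=?,scc[4]=?,scc[5]=?,scc[6]=?)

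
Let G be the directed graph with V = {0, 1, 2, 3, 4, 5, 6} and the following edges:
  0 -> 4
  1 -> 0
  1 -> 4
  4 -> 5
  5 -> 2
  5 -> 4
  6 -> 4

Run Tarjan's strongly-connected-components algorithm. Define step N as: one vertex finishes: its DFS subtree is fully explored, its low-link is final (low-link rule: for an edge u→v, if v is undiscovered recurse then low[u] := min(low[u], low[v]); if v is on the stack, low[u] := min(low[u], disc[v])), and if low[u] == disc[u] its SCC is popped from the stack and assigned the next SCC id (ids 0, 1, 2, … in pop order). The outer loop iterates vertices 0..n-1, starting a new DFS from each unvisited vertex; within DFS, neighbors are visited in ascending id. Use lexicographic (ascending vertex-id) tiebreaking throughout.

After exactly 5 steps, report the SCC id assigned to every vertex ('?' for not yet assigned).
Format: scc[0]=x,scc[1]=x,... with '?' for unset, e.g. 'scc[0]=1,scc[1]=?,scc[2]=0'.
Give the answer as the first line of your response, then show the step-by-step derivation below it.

scc[0]=2,scc[1]=3,scc[2]=0,scc[3]=?,scc[4]=1,scc[5]=1,scc[6]=?

step 1: low=(low[0]=0,low[1]=?,low[2]=3,low[3]=?,low[4]=1,low[5]=2,low[6]=?); scc=(scc[0]=?,scc[1]=?,scc[2]=0,scc[3]=?,scc[4]=?,scc[5]=?,scc[6]=?)
step 2: low=(low[0]=0,low[1]=?,low[2]=3,low[3]=?,low[4]=1,low[5]=1,low[6]=?); scc=(scc[0]=?,scc[1]=?,scc[2]=0,scc[3]=?,scc[4]=?,scc[5]=?,scc[6]=?)
step 3: low=(low[0]=0,low[1]=?,low[2]=3,low[3]=?,low[4]=1,low[5]=1,low[6]=?); scc=(scc[0]=?,scc[1]=?,scc[2]=0,scc[3]=?,scc[4]=1,scc[5]=1,scc[6]=?)
step 4: low=(low[0]=0,low[1]=?,low[2]=3,low[3]=?,low[4]=1,low[5]=1,low[6]=?); scc=(scc[0]=2,scc[1]=?,scc[2]=0,scc[3]=?,scc[4]=1,scc[5]=1,scc[6]=?)
step 5: low=(low[0]=0,low[1]=4,low[2]=3,low[3]=?,low[4]=1,low[5]=1,low[6]=?); scc=(scc[0]=2,scc[1]=3,scc[2]=0,scc[3]=?,scc[4]=1,scc[5]=1,scc[6]=?)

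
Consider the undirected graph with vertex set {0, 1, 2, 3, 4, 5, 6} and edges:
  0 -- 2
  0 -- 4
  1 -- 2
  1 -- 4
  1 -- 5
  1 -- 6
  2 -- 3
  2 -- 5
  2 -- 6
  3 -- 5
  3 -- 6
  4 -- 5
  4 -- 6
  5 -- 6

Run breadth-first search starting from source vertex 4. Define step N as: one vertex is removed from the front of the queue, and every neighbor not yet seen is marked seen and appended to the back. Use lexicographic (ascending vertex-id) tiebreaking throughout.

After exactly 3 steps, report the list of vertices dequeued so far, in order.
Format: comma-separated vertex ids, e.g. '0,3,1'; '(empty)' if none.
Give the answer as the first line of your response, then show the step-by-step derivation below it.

4,0,1

step 1: dequeue 4; queue=[0,1,5,6]; order=4
step 2: dequeue 0; queue=[1,5,6,2]; order=4,0
step 3: dequeue 1; queue=[5,6,2]; order=4,0,1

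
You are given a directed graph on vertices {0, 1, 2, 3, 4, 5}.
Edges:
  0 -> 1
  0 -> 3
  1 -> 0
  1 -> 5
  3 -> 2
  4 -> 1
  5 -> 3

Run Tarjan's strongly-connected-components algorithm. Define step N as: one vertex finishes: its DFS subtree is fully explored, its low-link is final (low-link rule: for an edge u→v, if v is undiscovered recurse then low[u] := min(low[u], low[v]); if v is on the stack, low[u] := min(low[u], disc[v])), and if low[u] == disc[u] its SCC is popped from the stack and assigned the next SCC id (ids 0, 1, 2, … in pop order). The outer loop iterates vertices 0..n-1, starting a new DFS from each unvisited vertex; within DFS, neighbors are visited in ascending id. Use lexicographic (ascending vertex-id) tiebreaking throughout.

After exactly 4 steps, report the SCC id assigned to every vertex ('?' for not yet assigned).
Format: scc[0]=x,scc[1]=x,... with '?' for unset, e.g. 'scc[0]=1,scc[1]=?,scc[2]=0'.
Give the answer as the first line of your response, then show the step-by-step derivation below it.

scc[0]=?,scc[1]=?,scc[2]=0,scc[3]=1,scc[4]=?,scc[5]=2

step 1: low=(low[0]=0,low[1]=0,low[2]=4,low[3]=3,low[4]=?,low[5]=2); scc=(scc[0]=?,scc[1]=?,scc[2]=0,scc[3]=?,scc[4]=?,scc[5]=?)
step 2: low=(low[0]=0,low[1]=0,low[2]=4,low[3]=3,low[4]=?,low[5]=2); scc=(scc[0]=?,scc[1]=?,scc[2]=0,scc[3]=1,scc[4]=?,scc[5]=?)
step 3: low=(low[0]=0,low[1]=0,low[2]=4,low[3]=3,low[4]=?,low[5]=2); scc=(scc[0]=?,scc[1]=?,scc[2]=0,scc[3]=1,scc[4]=?,scc[5]=2)
step 4: low=(low[0]=0,low[1]=0,low[2]=4,low[3]=3,low[4]=?,low[5]=2); scc=(scc[0]=?,scc[1]=?,scc[2]=0,scc[3]=1,scc[4]=?,scc[5]=2)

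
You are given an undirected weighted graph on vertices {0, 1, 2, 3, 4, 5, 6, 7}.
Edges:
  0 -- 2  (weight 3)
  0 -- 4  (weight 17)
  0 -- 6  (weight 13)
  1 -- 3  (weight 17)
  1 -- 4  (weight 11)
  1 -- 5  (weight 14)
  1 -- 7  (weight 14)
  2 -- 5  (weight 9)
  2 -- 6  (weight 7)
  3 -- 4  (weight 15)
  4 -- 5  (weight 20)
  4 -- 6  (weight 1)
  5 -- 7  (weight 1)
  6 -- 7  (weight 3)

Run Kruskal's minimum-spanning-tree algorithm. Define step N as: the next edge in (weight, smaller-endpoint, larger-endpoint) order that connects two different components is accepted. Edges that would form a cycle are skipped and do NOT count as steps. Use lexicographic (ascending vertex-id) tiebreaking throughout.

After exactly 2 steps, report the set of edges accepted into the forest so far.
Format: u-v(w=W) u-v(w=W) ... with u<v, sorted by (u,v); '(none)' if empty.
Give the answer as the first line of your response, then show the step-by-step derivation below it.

4-6(w=1) 5-7(w=1)

step 1: add edge 4-6 (w=1); MST = {4-6(w=1)}
step 2: add edge 5-7 (w=1); MST = {4-6(w=1) 5-7(w=1)}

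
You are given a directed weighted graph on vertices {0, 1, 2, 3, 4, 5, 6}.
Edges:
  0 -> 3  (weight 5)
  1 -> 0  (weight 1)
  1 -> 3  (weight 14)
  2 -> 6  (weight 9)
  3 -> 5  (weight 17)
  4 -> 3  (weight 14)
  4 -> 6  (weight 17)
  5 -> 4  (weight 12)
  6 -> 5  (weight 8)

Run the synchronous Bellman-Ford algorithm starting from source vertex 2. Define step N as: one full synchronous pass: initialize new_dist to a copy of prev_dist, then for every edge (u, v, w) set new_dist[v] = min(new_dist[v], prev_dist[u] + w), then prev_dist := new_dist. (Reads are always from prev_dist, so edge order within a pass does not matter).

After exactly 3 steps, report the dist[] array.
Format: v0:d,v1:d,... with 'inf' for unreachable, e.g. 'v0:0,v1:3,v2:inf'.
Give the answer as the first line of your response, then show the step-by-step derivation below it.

v0:inf,v1:inf,v2:0,v3:inf,v4:29,v5:17,v6:9

step 1: dist = v0:inf,v1:inf,v2:0,v3:inf,v4:inf,v5:inf,v6:9
step 2: dist = v0:inf,v1:inf,v2:0,v3:inf,v4:inf,v5:17,v6:9
step 3: dist = v0:inf,v1:inf,v2:0,v3:inf,v4:29,v5:17,v6:9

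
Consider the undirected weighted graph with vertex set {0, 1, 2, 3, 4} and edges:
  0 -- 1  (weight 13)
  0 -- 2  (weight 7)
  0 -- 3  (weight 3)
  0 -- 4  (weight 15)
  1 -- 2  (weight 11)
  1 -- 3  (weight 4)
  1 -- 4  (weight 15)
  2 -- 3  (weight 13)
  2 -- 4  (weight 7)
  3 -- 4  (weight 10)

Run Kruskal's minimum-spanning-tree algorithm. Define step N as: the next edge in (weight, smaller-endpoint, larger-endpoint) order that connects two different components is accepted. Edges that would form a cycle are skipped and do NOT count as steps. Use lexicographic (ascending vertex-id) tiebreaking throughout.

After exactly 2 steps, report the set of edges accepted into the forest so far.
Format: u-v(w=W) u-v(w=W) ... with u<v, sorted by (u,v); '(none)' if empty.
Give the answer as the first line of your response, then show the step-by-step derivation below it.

0-3(w=3) 1-3(w=4)

step 1: add edge 0-3 (w=3); MST = {0-3(w=3)}
step 2: add edge 1-3 (w=4); MST = {0-3(w=3) 1-3(w=4)}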